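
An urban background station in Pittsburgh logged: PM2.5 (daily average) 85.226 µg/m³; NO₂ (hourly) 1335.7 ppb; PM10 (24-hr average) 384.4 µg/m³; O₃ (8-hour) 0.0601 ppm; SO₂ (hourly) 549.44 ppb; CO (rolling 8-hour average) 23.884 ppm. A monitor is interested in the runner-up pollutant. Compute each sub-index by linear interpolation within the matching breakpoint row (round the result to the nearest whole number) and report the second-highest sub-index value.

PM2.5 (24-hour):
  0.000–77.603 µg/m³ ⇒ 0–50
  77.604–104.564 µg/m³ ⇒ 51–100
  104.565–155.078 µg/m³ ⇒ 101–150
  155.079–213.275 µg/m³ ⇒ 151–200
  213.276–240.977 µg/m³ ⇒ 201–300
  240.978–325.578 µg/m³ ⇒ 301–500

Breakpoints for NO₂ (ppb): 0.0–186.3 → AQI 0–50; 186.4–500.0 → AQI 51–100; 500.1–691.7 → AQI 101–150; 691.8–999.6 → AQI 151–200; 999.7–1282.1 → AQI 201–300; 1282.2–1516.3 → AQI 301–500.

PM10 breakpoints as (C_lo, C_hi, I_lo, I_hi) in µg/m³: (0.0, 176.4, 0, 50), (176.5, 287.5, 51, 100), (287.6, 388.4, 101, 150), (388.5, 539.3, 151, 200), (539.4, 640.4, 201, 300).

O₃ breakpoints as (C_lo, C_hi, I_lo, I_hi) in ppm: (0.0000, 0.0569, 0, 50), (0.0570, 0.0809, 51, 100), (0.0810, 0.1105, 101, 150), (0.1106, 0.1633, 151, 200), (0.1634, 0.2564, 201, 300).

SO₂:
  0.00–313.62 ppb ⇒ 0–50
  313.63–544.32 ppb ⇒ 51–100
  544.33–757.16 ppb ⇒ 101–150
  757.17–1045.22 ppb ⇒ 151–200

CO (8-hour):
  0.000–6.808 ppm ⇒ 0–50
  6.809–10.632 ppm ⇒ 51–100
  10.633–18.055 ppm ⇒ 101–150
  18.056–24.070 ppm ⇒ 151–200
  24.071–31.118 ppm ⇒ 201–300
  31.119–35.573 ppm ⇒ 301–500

PM2.5: 85.226 ∈ [77.604, 104.564] ↔ index [51, 100].
51 + (85.226−77.604)·(100−51)/(104.564−77.604) = 51 + 7.622·49/26.960 ≈ 64.85, so AQI = 65.
NO₂: 1335.7 lies in 1282.2–1516.3, so I_lo=301, I_hi=500, C_lo=1282.2, C_hi=1516.3.
(500−301)/(1516.3−1282.2) × (1335.7−1282.2) + 301 = 199/234.1 × 53.5 + 301 ≈ 346.48 → 346.
PM10: 384.4 ∈ [287.6, 388.4] ↔ index [101, 150].
101 + (384.4−287.6)·(150−101)/(388.4−287.6) = 101 + 96.8·49/100.8 ≈ 148.06, so AQI = 148.
O₃: 0.0601 lies in 0.0570–0.0809, so I_lo=51, I_hi=100, C_lo=0.0570, C_hi=0.0809.
(100−51)/(0.0809−0.0570) × (0.0601−0.0570) + 51 = 49/0.0239 × 0.0031 + 51 ≈ 57.36 → 57.
SO₂ 549.44: bracket 544.33–757.16 → index 101–150; slope 49/212.83, offset 5.11.
AQI = 101 + 49/212.83·5.11 ≈ 102.18 ⇒ 102.
CO: 23.884 ∈ [18.056, 24.070] ↔ index [151, 200].
151 + (23.884−18.056)·(200−151)/(24.070−18.056) = 151 + 5.828·49/6.014 ≈ 198.48, so AQI = 198.
Sub-indices: PM2.5→65, NO₂→346, PM10→148, O₃→57, SO₂→102, CO→198. Ranked high→low: 346, 198, 148, 102, 65, 57. Second-highest sub-index = 198.

198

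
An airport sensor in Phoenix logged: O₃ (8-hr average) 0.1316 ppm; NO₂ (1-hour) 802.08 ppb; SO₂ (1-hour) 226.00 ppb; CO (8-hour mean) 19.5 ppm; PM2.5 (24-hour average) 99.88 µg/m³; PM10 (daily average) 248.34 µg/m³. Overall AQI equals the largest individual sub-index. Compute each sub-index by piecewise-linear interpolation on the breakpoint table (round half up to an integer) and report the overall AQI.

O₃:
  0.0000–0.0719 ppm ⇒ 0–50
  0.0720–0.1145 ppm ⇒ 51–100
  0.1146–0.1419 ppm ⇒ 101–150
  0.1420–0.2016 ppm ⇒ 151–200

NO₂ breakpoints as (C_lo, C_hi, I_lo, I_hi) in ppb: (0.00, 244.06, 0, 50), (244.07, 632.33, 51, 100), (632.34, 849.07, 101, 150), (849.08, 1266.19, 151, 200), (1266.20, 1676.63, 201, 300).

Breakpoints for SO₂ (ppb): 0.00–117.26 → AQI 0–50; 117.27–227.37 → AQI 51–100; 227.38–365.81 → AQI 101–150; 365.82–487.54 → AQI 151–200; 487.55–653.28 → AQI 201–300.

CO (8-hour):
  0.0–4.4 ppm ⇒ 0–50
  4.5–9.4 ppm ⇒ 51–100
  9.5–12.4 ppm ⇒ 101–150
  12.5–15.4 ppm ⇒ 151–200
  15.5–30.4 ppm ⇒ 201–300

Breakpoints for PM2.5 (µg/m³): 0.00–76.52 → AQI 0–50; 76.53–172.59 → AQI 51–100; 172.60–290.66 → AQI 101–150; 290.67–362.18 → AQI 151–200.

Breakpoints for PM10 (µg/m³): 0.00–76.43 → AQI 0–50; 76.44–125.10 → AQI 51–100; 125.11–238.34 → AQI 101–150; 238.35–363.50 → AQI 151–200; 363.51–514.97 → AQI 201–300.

O₃: row 0.1146–0.1419 (AQI 101–150). (150−101)·(0.1316−0.1146)/(0.1419−0.1146) + 101 = 49·0.0170/0.0273 + 101 ≈ 131.51 → 132.
NO₂: row 632.34–849.07 (AQI 101–150). (150−101)·(802.08−632.34)/(849.07−632.34) + 101 = 49·169.74/216.73 + 101 ≈ 139.38 → 139.
SO₂: row 117.27–227.37 (AQI 51–100). (100−51)·(226.00−117.27)/(227.37−117.27) + 51 = 49·108.73/110.10 + 51 ≈ 99.39 → 99.
CO: 19.5 ∈ [15.5, 30.4] ↔ index [201, 300].
201 + (19.5−15.5)·(300−201)/(30.4−15.5) = 201 + 4.0·99/14.9 ≈ 227.58, so AQI = 228.
PM2.5: 99.88 ∈ [76.53, 172.59] ↔ index [51, 100].
51 + (99.88−76.53)·(100−51)/(172.59−76.53) = 51 + 23.35·49/96.06 ≈ 62.91, so AQI = 63.
PM10: 248.34 ∈ [238.35, 363.50] ↔ index [151, 200].
151 + (248.34−238.35)·(200−151)/(363.50−238.35) = 151 + 9.99·49/125.15 ≈ 154.91, so AQI = 155.
Sub-indices: O₃→132, NO₂→139, SO₂→99, CO→228, PM2.5→63, PM10→155. Overall AQI = max = 228; dominant pollutant is CO.

228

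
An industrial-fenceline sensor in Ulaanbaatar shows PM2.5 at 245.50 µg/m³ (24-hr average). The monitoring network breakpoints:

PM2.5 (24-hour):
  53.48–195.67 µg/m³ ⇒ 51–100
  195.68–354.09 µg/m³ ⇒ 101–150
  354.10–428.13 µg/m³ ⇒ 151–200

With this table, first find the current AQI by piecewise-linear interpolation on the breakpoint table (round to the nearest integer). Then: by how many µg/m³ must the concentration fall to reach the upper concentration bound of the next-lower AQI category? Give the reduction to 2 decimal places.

49.83

PM2.5 245.50: bracket 195.68–354.09 → index 101–150; slope 49/158.41, offset 49.82.
AQI = 101 + 49/158.41·49.82 ≈ 116.41 ⇒ 116.
Current AQI 116 is in the Unhealthy for Sensitive Groups range (101–150). The next-lower category tops out at AQI 100, whose upper concentration bound is 195.67 µg/m³.
Reduction needed = 245.50 − 195.67 = 49.83 µg/m³.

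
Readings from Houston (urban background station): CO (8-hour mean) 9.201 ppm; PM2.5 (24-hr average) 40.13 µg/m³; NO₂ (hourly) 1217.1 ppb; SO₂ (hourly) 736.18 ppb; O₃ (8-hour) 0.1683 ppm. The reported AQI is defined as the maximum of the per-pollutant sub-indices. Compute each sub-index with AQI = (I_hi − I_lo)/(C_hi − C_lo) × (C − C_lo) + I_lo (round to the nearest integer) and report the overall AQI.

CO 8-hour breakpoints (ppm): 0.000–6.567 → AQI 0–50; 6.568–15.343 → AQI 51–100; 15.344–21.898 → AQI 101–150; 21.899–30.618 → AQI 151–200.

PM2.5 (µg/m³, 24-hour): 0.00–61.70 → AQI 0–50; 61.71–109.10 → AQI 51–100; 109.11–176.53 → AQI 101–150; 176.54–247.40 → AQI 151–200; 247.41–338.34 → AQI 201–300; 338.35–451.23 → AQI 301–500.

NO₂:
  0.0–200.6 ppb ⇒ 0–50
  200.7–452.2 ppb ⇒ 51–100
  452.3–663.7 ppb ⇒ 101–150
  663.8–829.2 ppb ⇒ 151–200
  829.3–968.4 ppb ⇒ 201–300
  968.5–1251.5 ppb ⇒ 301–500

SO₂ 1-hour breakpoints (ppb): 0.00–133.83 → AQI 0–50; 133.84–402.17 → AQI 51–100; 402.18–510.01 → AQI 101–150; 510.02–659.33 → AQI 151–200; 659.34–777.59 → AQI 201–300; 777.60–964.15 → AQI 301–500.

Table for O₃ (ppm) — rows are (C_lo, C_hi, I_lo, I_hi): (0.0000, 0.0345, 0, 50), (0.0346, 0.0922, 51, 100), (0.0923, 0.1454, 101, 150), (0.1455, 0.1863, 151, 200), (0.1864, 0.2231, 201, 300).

CO: row 6.568–15.343 (AQI 51–100). (100−51)·(9.201−6.568)/(15.343−6.568) + 51 = 49·2.633/8.775 + 51 ≈ 65.70 → 66.
PM2.5: 40.13 lies in 0.00–61.70, so I_lo=0, I_hi=50, C_lo=0.00, C_hi=61.70.
(50−0)/(61.70−0.00) × (40.13−0.00) + 0 = 50/61.70 × 40.13 + 0 ≈ 32.52 → 33.
NO₂: 1217.1 lies in 968.5–1251.5, so I_lo=301, I_hi=500, C_lo=968.5, C_hi=1251.5.
(500−301)/(1251.5−968.5) × (1217.1−968.5) + 301 = 199/283.0 × 248.6 + 301 ≈ 475.81 → 476.
SO₂: 736.18 ∈ [659.34, 777.59] ↔ index [201, 300].
201 + (736.18−659.34)·(300−201)/(777.59−659.34) = 201 + 76.84·99/118.25 ≈ 265.33, so AQI = 265.
O₃: 0.1683 ∈ [0.1455, 0.1863] ↔ index [151, 200].
151 + (0.1683−0.1455)·(200−151)/(0.1863−0.1455) = 151 + 0.0228·49/0.0408 ≈ 178.38, so AQI = 178.
Sub-indices: CO→66, PM2.5→33, NO₂→476, SO₂→265, O₃→178. Overall AQI = max = 476; dominant pollutant is NO₂.

476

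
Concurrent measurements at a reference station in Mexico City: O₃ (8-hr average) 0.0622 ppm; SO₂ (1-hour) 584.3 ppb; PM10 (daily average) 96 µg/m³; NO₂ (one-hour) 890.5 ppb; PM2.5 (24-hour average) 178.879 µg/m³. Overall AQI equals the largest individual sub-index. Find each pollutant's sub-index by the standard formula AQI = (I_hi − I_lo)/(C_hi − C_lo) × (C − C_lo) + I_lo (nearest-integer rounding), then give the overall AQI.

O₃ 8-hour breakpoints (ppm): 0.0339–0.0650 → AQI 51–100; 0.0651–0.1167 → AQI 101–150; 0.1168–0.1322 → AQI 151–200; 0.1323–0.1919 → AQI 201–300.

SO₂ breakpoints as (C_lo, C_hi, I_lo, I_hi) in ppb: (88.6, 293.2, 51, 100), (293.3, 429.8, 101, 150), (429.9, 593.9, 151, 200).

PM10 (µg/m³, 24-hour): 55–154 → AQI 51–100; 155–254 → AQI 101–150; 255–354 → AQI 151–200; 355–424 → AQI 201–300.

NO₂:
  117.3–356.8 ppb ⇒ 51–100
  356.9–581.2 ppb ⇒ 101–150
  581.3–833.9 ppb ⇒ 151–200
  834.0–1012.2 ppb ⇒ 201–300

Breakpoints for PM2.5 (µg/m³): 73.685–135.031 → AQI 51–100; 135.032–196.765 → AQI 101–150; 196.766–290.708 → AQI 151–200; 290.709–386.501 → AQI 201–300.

232

O₃ 0.0622: bracket 0.0339–0.0650 → index 51–100; slope 49/0.0311, offset 0.0283.
AQI = 51 + 49/0.0311·0.0283 ≈ 95.59 ⇒ 96.
SO₂ 584.3: bracket 429.9–593.9 → index 151–200; slope 49/164.0, offset 154.4.
AQI = 151 + 49/164.0·154.4 ≈ 197.13 ⇒ 197.
PM10: row 55–154 (AQI 51–100). (100−51)·(96−55)/(154−55) + 51 = 49·41/99 + 51 ≈ 71.29 → 71.
NO₂ 890.5: bracket 834.0–1012.2 → index 201–300; slope 99/178.2, offset 56.5.
AQI = 201 + 99/178.2·56.5 ≈ 232.39 ⇒ 232.
PM2.5 178.879: bracket 135.032–196.765 → index 101–150; slope 49/61.733, offset 43.847.
AQI = 101 + 49/61.733·43.847 ≈ 135.80 ⇒ 136.
Sub-indices: O₃→96, SO₂→197, PM10→71, NO₂→232, PM2.5→136. Overall AQI = max = 232; dominant pollutant is NO₂.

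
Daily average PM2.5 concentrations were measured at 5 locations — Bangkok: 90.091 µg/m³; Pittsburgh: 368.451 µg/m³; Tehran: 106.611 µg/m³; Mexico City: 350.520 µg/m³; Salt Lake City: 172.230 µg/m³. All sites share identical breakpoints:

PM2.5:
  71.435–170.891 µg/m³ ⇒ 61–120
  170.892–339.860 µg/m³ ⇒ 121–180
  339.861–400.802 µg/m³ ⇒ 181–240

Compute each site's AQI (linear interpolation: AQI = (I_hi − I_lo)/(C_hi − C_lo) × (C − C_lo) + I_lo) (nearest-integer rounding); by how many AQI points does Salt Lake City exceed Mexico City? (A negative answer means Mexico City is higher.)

-70

Bangkok: 90.091 lies in 71.435–170.891, so I_lo=61, I_hi=120, C_lo=71.435, C_hi=170.891.
(120−61)/(170.891−71.435) × (90.091−71.435) + 61 = 59/99.456 × 18.656 + 61 ≈ 72.07 → 72.
Pittsburgh: 368.451 ∈ [339.861, 400.802] ↔ index [181, 240].
181 + (368.451−339.861)·(240−181)/(400.802−339.861) = 181 + 28.590·59/60.941 ≈ 208.68, so AQI = 209.
Tehran: row 71.435–170.891 (AQI 61–120). (120−61)·(106.611−71.435)/(170.891−71.435) + 61 = 59·35.176/99.456 + 61 ≈ 81.87 → 82.
Mexico City: 350.520 lies in 339.861–400.802, so I_lo=181, I_hi=240, C_lo=339.861, C_hi=400.802.
(240−181)/(400.802−339.861) × (350.520−339.861) + 181 = 59/60.941 × 10.659 + 181 ≈ 191.32 → 191.
Salt Lake City: 172.230 ∈ [170.892, 339.860] ↔ index [121, 180].
121 + (172.230−170.892)·(180−121)/(339.860−170.892) = 121 + 1.338·59/168.968 ≈ 121.47, so AQI = 121.
AQIs: Bangkok=72, Pittsburgh=209, Tehran=82, Mexico City=191, Salt Lake City=121. Salt Lake City (121) − Mexico City (191) = -70.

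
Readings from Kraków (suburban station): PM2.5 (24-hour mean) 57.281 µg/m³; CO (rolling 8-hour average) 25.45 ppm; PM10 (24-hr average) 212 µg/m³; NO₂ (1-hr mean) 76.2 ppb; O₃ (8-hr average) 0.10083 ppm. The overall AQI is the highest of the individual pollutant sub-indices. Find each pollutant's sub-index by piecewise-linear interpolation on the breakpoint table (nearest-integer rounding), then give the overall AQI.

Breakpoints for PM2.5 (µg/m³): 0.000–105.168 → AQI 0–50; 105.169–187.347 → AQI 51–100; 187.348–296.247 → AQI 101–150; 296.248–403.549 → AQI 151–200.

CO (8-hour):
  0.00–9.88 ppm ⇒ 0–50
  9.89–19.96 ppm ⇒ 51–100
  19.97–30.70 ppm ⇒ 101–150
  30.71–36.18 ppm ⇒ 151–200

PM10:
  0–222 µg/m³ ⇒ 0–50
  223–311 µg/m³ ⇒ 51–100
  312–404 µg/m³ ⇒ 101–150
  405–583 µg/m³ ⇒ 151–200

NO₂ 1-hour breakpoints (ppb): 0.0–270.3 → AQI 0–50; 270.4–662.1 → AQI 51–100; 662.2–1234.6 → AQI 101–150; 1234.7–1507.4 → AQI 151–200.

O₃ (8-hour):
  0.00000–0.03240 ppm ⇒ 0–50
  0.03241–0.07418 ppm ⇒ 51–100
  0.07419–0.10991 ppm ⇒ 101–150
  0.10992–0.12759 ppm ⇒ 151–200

PM2.5: 57.281 ∈ [0.000, 105.168] ↔ index [0, 50].
0 + (57.281−0.000)·(50−0)/(105.168−0.000) = 0 + 57.281·50/105.168 ≈ 27.23, so AQI = 27.
CO: 25.45 lies in 19.97–30.70, so I_lo=101, I_hi=150, C_lo=19.97, C_hi=30.70.
(150−101)/(30.70−19.97) × (25.45−19.97) + 101 = 49/10.73 × 5.48 + 101 ≈ 126.03 → 126.
PM10: row 0–222 (AQI 0–50). (50−0)·(212−0)/(222−0) + 0 = 50·212/222 + 0 ≈ 47.75 → 48.
NO₂: 76.2 ∈ [0.0, 270.3] ↔ index [0, 50].
0 + (76.2−0.0)·(50−0)/(270.3−0.0) = 0 + 76.2·50/270.3 ≈ 14.10, so AQI = 14.
O₃: 0.10083 ∈ [0.07419, 0.10991] ↔ index [101, 150].
101 + (0.10083−0.07419)·(150−101)/(0.10991−0.07419) = 101 + 0.02664·49/0.03572 ≈ 137.54, so AQI = 138.
Sub-indices: PM2.5→27, CO→126, PM10→48, NO₂→14, O₃→138. Overall AQI = max = 138; dominant pollutant is O₃.
AQI 138: Unhealthy for Sensitive Groups.

138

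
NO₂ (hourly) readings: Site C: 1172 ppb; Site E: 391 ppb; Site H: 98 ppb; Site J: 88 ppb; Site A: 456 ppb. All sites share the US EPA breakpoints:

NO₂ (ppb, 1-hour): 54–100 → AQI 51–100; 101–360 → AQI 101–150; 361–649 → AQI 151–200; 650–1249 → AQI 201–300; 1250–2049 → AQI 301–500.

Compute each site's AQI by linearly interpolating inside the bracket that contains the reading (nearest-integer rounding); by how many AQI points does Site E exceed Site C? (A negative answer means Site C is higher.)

-131

Site C: 1172 lies in 650–1249, so I_lo=201, I_hi=300, C_lo=650, C_hi=1249.
(300−201)/(1249−650) × (1172−650) + 201 = 99/599 × 522 + 201 ≈ 287.27 → 287.
Site E 391: bracket 361–649 → index 151–200; slope 49/288, offset 30.
AQI = 151 + 49/288·30 ≈ 156.10 ⇒ 156.
Site H: 98 ∈ [54, 100] ↔ index [51, 100].
51 + (98−54)·(100−51)/(100−54) = 51 + 44·49/46 ≈ 97.87, so AQI = 98.
Site J: row 54–100 (AQI 51–100). (100−51)·(88−54)/(100−54) + 51 = 49·34/46 + 51 ≈ 87.22 → 87.
Site A: row 361–649 (AQI 151–200). (200−151)·(456−361)/(649−361) + 151 = 49·95/288 + 151 ≈ 167.16 → 167.
AQIs: Site C=287, Site E=156, Site H=98, Site J=87, Site A=167. Site E (156) − Site C (287) = -131.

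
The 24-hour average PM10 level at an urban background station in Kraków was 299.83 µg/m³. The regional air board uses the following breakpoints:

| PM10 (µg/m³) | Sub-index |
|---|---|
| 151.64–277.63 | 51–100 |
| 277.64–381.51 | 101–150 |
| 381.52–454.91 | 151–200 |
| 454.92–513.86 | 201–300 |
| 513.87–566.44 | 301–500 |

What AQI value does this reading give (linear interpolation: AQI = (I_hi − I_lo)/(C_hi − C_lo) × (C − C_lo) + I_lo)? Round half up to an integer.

PM10: 299.83 ∈ [277.64, 381.51] ↔ index [101, 150].
101 + (299.83−277.64)·(150−101)/(381.51−277.64) = 101 + 22.19·49/103.87 ≈ 111.47, so AQI = 111.

111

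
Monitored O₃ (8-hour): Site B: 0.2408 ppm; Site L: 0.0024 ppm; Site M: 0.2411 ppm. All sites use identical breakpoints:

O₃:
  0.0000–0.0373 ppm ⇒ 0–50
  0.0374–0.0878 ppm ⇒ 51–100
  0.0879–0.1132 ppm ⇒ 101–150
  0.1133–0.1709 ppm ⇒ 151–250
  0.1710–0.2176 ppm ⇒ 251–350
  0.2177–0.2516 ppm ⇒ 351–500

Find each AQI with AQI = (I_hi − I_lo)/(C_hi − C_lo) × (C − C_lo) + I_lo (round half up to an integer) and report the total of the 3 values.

910

Site B: 0.2408 lies in 0.2177–0.2516, so I_lo=351, I_hi=500, C_lo=0.2177, C_hi=0.2516.
(500−351)/(0.2516−0.2177) × (0.2408−0.2177) + 351 = 149/0.0339 × 0.0231 + 351 ≈ 452.53 → 453.
Site L: row 0.0000–0.0373 (AQI 0–50). (50−0)·(0.0024−0.0000)/(0.0373−0.0000) + 0 = 50·0.0024/0.0373 + 0 ≈ 3.22 → 3.
Site M: 0.2411 ∈ [0.2177, 0.2516] ↔ index [351, 500].
351 + (0.2411−0.2177)·(500−351)/(0.2516−0.2177) = 351 + 0.0234·149/0.0339 ≈ 453.85, so AQI = 454.
AQIs: Site B=453, Site L=3, Site M=454. Sum = 453 + 3 + 454 = 910.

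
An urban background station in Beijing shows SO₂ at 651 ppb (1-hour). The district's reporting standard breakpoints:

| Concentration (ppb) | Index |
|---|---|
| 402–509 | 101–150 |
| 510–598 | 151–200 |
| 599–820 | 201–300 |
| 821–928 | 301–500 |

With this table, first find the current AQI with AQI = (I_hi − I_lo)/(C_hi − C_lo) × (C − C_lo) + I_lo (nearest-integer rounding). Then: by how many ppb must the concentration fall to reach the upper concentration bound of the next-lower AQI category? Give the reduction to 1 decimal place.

SO₂ 651: bracket 599–820 → index 201–300; slope 99/221, offset 52.
AQI = 201 + 99/221·52 ≈ 224.29 ⇒ 224.
Current AQI 224 is in the Very Unhealthy range (201–300). The next-lower category tops out at AQI 200, whose upper concentration bound is 598 ppb.
Reduction needed = 651 − 598 = 53.0 ppb.

53.0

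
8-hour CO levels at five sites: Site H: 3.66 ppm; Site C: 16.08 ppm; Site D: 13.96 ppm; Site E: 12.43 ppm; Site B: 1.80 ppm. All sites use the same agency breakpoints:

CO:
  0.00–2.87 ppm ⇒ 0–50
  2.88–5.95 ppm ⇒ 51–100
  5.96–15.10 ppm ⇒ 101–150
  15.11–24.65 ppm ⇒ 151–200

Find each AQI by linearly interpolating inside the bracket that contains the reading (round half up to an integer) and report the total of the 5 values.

Site H: 3.66 lies in 2.88–5.95, so I_lo=51, I_hi=100, C_lo=2.88, C_hi=5.95.
(100−51)/(5.95−2.88) × (3.66−2.88) + 51 = 49/3.07 × 0.78 + 51 ≈ 63.45 → 63.
Site C: row 15.11–24.65 (AQI 151–200). (200−151)·(16.08−15.11)/(24.65−15.11) + 151 = 49·0.97/9.54 + 151 ≈ 155.98 → 156.
Site D: 13.96 ∈ [5.96, 15.10] ↔ index [101, 150].
101 + (13.96−5.96)·(150−101)/(15.10−5.96) = 101 + 8.00·49/9.14 ≈ 143.89, so AQI = 144.
Site E: 12.43 ∈ [5.96, 15.10] ↔ index [101, 150].
101 + (12.43−5.96)·(150−101)/(15.10−5.96) = 101 + 6.47·49/9.14 ≈ 135.69, so AQI = 136.
Site B: 1.80 lies in 0.00–2.87, so I_lo=0, I_hi=50, C_lo=0.00, C_hi=2.87.
(50−0)/(2.87−0.00) × (1.80−0.00) + 0 = 50/2.87 × 1.80 + 0 ≈ 31.36 → 31.
AQIs: Site H=63, Site C=156, Site D=144, Site E=136, Site B=31. Sum = 63 + 156 + 144 + 136 + 31 = 530.

530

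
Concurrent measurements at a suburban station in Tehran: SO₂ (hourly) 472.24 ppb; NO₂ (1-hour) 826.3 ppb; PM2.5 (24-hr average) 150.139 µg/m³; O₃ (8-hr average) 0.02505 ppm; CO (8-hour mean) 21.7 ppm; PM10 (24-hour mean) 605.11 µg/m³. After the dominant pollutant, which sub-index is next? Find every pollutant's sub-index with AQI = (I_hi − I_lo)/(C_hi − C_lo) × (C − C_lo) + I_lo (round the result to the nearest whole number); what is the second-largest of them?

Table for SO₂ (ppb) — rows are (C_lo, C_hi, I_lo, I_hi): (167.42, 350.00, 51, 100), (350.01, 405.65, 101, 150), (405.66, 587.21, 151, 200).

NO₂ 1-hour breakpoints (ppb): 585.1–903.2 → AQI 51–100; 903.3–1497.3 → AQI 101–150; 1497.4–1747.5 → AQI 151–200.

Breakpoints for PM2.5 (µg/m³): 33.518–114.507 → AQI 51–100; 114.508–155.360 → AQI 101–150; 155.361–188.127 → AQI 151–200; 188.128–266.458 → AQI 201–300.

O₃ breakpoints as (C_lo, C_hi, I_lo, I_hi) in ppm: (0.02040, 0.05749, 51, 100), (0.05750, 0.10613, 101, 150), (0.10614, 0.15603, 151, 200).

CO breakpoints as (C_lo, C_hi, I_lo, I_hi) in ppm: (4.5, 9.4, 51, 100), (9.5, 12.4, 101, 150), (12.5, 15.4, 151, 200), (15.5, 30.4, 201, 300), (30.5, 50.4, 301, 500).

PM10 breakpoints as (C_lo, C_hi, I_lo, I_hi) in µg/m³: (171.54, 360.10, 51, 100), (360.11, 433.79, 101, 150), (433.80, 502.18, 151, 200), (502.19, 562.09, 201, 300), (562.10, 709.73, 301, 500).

SO₂ 472.24: bracket 405.66–587.21 → index 151–200; slope 49/181.55, offset 66.58.
AQI = 151 + 49/181.55·66.58 ≈ 168.97 ⇒ 169.
NO₂: 826.3 ∈ [585.1, 903.2] ↔ index [51, 100].
51 + (826.3−585.1)·(100−51)/(903.2−585.1) = 51 + 241.2·49/318.1 ≈ 88.15, so AQI = 88.
PM2.5: row 114.508–155.360 (AQI 101–150). (150−101)·(150.139−114.508)/(155.360−114.508) + 101 = 49·35.631/40.852 + 101 ≈ 143.74 → 144.
O₃ 0.02505: bracket 0.02040–0.05749 → index 51–100; slope 49/0.03709, offset 0.00465.
AQI = 51 + 49/0.03709·0.00465 ≈ 57.14 ⇒ 57.
CO: 21.7 ∈ [15.5, 30.4] ↔ index [201, 300].
201 + (21.7−15.5)·(300−201)/(30.4−15.5) = 201 + 6.2·99/14.9 ≈ 242.19, so AQI = 242.
PM10 605.11: bracket 562.10–709.73 → index 301–500; slope 199/147.63, offset 43.01.
AQI = 301 + 199/147.63·43.01 ≈ 358.98 ⇒ 359.
Sub-indices: SO₂→169, NO₂→88, PM2.5→144, O₃→57, CO→242, PM10→359. Ranked high→low: 359, 242, 169, 144, 88, 57. Second-highest sub-index = 242.

242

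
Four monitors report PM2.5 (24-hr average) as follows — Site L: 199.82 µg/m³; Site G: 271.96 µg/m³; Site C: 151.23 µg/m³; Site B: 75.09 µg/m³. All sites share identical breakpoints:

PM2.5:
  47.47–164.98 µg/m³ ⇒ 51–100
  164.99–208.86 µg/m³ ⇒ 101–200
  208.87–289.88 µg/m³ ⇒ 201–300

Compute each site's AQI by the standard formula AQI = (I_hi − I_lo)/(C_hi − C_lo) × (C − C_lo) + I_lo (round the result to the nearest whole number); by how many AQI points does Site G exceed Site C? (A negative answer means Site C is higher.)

Site L: row 164.99–208.86 (AQI 101–200). (200−101)·(199.82−164.99)/(208.86−164.99) + 101 = 99·34.83/43.87 + 101 ≈ 179.60 → 180.
Site G 271.96: bracket 208.87–289.88 → index 201–300; slope 99/81.01, offset 63.09.
AQI = 201 + 99/81.01·63.09 ≈ 278.10 ⇒ 278.
Site C 151.23: bracket 47.47–164.98 → index 51–100; slope 49/117.51, offset 103.76.
AQI = 51 + 49/117.51·103.76 ≈ 94.27 ⇒ 94.
Site B: 75.09 lies in 47.47–164.98, so I_lo=51, I_hi=100, C_lo=47.47, C_hi=164.98.
(100−51)/(164.98−47.47) × (75.09−47.47) + 51 = 49/117.51 × 27.62 + 51 ≈ 62.52 → 63.
AQIs: Site L=180, Site G=278, Site C=94, Site B=63. Site G (278) − Site C (94) = 184.

184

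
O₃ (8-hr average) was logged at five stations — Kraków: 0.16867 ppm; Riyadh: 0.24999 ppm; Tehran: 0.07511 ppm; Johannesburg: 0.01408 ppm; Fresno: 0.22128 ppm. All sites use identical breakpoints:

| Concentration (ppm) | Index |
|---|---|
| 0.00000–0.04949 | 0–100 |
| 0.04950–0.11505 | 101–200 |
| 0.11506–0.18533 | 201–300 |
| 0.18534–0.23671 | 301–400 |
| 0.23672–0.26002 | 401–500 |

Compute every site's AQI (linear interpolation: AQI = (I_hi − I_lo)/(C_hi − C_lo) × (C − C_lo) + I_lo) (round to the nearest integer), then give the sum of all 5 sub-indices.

1272

Kraków: row 0.11506–0.18533 (AQI 201–300). (300−201)·(0.16867−0.11506)/(0.18533−0.11506) + 201 = 99·0.05361/0.07027 + 201 ≈ 276.53 → 277.
Riyadh: row 0.23672–0.26002 (AQI 401–500). (500−401)·(0.24999−0.23672)/(0.26002−0.23672) + 401 = 99·0.01327/0.02330 + 401 ≈ 457.38 → 457.
Tehran 0.07511: bracket 0.04950–0.11505 → index 101–200; slope 99/0.06555, offset 0.02561.
AQI = 101 + 99/0.06555·0.02561 ≈ 139.68 ⇒ 140.
Johannesburg: 0.01408 lies in 0.00000–0.04949, so I_lo=0, I_hi=100, C_lo=0.00000, C_hi=0.04949.
(100−0)/(0.04949−0.00000) × (0.01408−0.00000) + 0 = 100/0.04949 × 0.01408 + 0 ≈ 28.45 → 28.
Fresno: row 0.18534–0.23671 (AQI 301–400). (400−301)·(0.22128−0.18534)/(0.23671−0.18534) + 301 = 99·0.03594/0.05137 + 301 ≈ 370.26 → 370.
AQIs: Kraków=277, Riyadh=457, Tehran=140, Johannesburg=28, Fresno=370. Sum = 277 + 457 + 140 + 28 + 370 = 1272.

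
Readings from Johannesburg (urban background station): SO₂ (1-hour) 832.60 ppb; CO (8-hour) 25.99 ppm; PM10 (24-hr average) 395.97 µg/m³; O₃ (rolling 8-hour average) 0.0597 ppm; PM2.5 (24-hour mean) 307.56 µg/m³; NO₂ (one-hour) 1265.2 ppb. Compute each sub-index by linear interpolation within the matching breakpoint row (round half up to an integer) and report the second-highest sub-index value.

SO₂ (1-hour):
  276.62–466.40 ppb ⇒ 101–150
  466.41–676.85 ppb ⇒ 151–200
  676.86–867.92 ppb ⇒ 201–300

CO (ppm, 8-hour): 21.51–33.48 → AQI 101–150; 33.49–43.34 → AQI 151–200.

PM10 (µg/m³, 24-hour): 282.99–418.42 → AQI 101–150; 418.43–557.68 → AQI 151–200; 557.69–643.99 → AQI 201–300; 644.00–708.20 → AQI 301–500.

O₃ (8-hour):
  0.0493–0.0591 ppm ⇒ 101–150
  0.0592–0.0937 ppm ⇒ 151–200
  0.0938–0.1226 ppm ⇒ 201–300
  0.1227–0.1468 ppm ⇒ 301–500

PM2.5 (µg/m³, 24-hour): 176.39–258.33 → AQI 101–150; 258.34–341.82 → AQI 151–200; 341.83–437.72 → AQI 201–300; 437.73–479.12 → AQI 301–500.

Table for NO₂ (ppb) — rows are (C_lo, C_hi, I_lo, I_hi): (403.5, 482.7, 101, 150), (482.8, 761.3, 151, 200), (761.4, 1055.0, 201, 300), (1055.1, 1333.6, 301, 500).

282

SO₂: row 676.86–867.92 (AQI 201–300). (300−201)·(832.60−676.86)/(867.92−676.86) + 201 = 99·155.74/191.06 + 201 ≈ 281.70 → 282.
CO: row 21.51–33.48 (AQI 101–150). (150−101)·(25.99−21.51)/(33.48−21.51) + 101 = 49·4.48/11.97 + 101 ≈ 119.34 → 119.
PM10: 395.97 lies in 282.99–418.42, so I_lo=101, I_hi=150, C_lo=282.99, C_hi=418.42.
(150−101)/(418.42−282.99) × (395.97−282.99) + 101 = 49/135.43 × 112.98 + 101 ≈ 141.88 → 142.
O₃: 0.0597 ∈ [0.0592, 0.0937] ↔ index [151, 200].
151 + (0.0597−0.0592)·(200−151)/(0.0937−0.0592) = 151 + 0.0005·49/0.0345 ≈ 151.71, so AQI = 152.
PM2.5 307.56: bracket 258.34–341.82 → index 151–200; slope 49/83.48, offset 49.22.
AQI = 151 + 49/83.48·49.22 ≈ 179.89 ⇒ 180.
NO₂ 1265.2: bracket 1055.1–1333.6 → index 301–500; slope 199/278.5, offset 210.1.
AQI = 301 + 199/278.5·210.1 ≈ 451.13 ⇒ 451.
Sub-indices: SO₂→282, CO→119, PM10→142, O₃→152, PM2.5→180, NO₂→451. Ranked high→low: 451, 282, 180, 152, 142, 119. Second-highest sub-index = 282.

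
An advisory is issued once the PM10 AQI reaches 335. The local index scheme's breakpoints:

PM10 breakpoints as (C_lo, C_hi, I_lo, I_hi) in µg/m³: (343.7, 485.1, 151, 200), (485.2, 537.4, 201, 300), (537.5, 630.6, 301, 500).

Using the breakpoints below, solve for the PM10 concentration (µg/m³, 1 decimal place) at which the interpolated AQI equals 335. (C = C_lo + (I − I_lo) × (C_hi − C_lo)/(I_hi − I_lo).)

AQI 335 lies in the 301–500 band, which corresponds to 537.5–630.6 µg/m³.
C = 537.5 + (335−301)×(630.6−537.5)/(500−301) = 537.5 + 34×93.1/199 ≈ 553.407 µg/m³ → 553.4 µg/m³ to 1 dp.

553.4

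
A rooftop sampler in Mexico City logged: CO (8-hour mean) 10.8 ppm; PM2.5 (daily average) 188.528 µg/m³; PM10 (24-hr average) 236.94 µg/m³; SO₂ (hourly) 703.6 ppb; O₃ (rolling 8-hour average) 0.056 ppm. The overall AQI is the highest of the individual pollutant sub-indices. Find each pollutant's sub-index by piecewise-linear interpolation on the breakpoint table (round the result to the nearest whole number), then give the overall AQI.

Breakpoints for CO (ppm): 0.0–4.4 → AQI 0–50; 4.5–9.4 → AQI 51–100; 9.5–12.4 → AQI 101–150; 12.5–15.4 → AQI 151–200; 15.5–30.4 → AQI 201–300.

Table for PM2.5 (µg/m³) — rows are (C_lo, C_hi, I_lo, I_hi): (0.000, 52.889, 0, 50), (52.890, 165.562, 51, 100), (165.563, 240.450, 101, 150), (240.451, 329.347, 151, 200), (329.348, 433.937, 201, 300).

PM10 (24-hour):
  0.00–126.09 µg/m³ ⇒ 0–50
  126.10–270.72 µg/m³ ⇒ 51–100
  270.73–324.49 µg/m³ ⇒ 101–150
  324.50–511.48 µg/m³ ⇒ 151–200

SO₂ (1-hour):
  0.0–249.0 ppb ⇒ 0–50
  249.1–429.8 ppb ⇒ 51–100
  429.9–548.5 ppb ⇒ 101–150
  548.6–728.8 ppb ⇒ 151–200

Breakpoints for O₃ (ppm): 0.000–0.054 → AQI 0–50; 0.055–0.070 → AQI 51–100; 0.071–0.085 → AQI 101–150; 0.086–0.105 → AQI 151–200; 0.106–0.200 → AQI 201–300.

CO 10.8: bracket 9.5–12.4 → index 101–150; slope 49/2.9, offset 1.3.
AQI = 101 + 49/2.9·1.3 ≈ 122.97 ⇒ 123.
PM2.5: 188.528 ∈ [165.563, 240.450] ↔ index [101, 150].
101 + (188.528−165.563)·(150−101)/(240.450−165.563) = 101 + 22.965·49/74.887 ≈ 116.03, so AQI = 116.
PM10: 236.94 ∈ [126.10, 270.72] ↔ index [51, 100].
51 + (236.94−126.10)·(100−51)/(270.72−126.10) = 51 + 110.84·49/144.62 ≈ 88.55, so AQI = 89.
SO₂ 703.6: bracket 548.6–728.8 → index 151–200; slope 49/180.2, offset 155.0.
AQI = 151 + 49/180.2·155.0 ≈ 193.15 ⇒ 193.
O₃: 0.056 lies in 0.055–0.070, so I_lo=51, I_hi=100, C_lo=0.055, C_hi=0.070.
(100−51)/(0.070−0.055) × (0.056−0.055) + 51 = 49/0.015 × 0.001 + 51 ≈ 54.27 → 54.
Sub-indices: CO→123, PM2.5→116, PM10→89, SO₂→193, O₃→54. Overall AQI = max = 193; dominant pollutant is SO₂.

193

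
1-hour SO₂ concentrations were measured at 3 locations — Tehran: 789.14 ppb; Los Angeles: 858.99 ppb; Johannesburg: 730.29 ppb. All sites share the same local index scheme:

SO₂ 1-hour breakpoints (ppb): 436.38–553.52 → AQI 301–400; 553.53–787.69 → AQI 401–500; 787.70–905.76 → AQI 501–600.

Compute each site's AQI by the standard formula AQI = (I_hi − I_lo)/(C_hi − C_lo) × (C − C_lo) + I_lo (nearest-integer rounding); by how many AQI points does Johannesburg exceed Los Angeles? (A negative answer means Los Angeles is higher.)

Tehran: row 787.70–905.76 (AQI 501–600). (600−501)·(789.14−787.70)/(905.76−787.70) + 501 = 99·1.44/118.06 + 501 ≈ 502.21 → 502.
Los Angeles: 858.99 ∈ [787.70, 905.76] ↔ index [501, 600].
501 + (858.99−787.70)·(600−501)/(905.76−787.70) = 501 + 71.29·99/118.06 ≈ 560.78, so AQI = 561.
Johannesburg: 730.29 lies in 553.53–787.69, so I_lo=401, I_hi=500, C_lo=553.53, C_hi=787.69.
(500−401)/(787.69−553.53) × (730.29−553.53) + 401 = 99/234.16 × 176.76 + 401 ≈ 475.73 → 476.
AQIs: Tehran=502, Los Angeles=561, Johannesburg=476. Johannesburg (476) − Los Angeles (561) = -85.

-85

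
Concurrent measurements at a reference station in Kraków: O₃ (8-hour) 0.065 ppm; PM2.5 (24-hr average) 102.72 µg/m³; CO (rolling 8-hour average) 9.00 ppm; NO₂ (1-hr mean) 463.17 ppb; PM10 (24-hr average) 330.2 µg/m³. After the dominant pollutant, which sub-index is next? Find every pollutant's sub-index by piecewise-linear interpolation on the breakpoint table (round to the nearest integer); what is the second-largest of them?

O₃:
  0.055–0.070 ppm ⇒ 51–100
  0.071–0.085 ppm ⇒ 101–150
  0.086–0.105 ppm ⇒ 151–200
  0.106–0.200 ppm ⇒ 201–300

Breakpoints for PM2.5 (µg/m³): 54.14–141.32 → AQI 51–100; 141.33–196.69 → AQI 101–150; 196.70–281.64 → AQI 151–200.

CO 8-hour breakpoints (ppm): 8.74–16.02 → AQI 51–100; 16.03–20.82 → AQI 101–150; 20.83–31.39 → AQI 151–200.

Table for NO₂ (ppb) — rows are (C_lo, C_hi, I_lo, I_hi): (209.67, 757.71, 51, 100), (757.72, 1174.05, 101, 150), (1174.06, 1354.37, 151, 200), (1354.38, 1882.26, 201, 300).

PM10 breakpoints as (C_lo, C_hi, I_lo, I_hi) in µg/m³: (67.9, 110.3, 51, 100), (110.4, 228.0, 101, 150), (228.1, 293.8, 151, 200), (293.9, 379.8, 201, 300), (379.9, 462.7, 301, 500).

84

O₃: row 0.055–0.070 (AQI 51–100). (100−51)·(0.065−0.055)/(0.070−0.055) + 51 = 49·0.010/0.015 + 51 ≈ 83.67 → 84.
PM2.5: row 54.14–141.32 (AQI 51–100). (100−51)·(102.72−54.14)/(141.32−54.14) + 51 = 49·48.58/87.18 + 51 ≈ 78.30 → 78.
CO: 9.00 ∈ [8.74, 16.02] ↔ index [51, 100].
51 + (9.00−8.74)·(100−51)/(16.02−8.74) = 51 + 0.26·49/7.28 ≈ 52.75, so AQI = 53.
NO₂: 463.17 ∈ [209.67, 757.71] ↔ index [51, 100].
51 + (463.17−209.67)·(100−51)/(757.71−209.67) = 51 + 253.50·49/548.04 ≈ 73.67, so AQI = 74.
PM10: row 293.9–379.8 (AQI 201–300). (300−201)·(330.2−293.9)/(379.8−293.9) + 201 = 99·36.3/85.9 + 201 ≈ 242.84 → 243.
Sub-indices: O₃→84, PM2.5→78, CO→53, NO₂→74, PM10→243. Ranked high→low: 243, 84, 78, 74, 53. Second-highest sub-index = 84.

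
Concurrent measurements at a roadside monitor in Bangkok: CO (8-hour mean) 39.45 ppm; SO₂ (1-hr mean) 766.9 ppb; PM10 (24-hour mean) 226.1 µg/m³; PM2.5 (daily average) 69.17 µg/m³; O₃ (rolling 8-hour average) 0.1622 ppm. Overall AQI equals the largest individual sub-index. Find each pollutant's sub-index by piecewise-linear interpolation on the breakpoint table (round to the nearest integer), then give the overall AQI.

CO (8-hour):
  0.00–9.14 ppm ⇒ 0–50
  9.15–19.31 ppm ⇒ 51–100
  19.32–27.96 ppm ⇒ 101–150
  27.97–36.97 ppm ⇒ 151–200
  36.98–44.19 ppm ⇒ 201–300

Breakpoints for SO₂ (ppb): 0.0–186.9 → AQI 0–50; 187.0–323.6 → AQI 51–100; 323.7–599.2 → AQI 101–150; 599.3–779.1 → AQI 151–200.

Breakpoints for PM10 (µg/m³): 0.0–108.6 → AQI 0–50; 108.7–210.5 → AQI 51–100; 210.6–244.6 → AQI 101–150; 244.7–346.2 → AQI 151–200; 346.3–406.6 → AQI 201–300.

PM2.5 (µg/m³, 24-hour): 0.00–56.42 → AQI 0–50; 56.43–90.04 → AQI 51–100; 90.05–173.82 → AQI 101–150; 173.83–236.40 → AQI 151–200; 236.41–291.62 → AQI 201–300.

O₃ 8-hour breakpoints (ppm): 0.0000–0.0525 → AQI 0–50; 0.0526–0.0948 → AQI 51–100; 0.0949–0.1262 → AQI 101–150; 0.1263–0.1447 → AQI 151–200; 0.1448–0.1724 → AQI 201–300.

CO: 39.45 ∈ [36.98, 44.19] ↔ index [201, 300].
201 + (39.45−36.98)·(300−201)/(44.19−36.98) = 201 + 2.47·99/7.21 ≈ 234.92, so AQI = 235.
SO₂: 766.9 lies in 599.3–779.1, so I_lo=151, I_hi=200, C_lo=599.3, C_hi=779.1.
(200−151)/(779.1−599.3) × (766.9−599.3) + 151 = 49/179.8 × 167.6 + 151 ≈ 196.68 → 197.
PM10: 226.1 ∈ [210.6, 244.6] ↔ index [101, 150].
101 + (226.1−210.6)·(150−101)/(244.6−210.6) = 101 + 15.5·49/34.0 ≈ 123.34, so AQI = 123.
PM2.5 69.17: bracket 56.43–90.04 → index 51–100; slope 49/33.61, offset 12.74.
AQI = 51 + 49/33.61·12.74 ≈ 69.57 ⇒ 70.
O₃: row 0.1448–0.1724 (AQI 201–300). (300−201)·(0.1622−0.1448)/(0.1724−0.1448) + 201 = 99·0.0174/0.0276 + 201 ≈ 263.41 → 263.
Sub-indices: CO→235, SO₂→197, PM10→123, PM2.5→70, O₃→263. Overall AQI = max = 263; dominant pollutant is O₃.

263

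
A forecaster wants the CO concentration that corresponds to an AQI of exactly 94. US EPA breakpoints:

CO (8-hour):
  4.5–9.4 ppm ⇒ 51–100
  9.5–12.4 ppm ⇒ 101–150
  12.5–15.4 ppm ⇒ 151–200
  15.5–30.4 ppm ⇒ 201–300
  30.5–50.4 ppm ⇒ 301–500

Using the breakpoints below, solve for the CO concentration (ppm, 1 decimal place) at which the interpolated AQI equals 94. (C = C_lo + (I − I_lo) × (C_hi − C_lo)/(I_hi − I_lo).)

AQI 94 lies in the 51–100 band, which corresponds to 4.5–9.4 ppm.
C = 4.5 + (94−51)×(9.4−4.5)/(100−51) = 4.5 + 43×4.9/49 ≈ 8.800 ppm → 8.8 ppm to 1 dp.

8.8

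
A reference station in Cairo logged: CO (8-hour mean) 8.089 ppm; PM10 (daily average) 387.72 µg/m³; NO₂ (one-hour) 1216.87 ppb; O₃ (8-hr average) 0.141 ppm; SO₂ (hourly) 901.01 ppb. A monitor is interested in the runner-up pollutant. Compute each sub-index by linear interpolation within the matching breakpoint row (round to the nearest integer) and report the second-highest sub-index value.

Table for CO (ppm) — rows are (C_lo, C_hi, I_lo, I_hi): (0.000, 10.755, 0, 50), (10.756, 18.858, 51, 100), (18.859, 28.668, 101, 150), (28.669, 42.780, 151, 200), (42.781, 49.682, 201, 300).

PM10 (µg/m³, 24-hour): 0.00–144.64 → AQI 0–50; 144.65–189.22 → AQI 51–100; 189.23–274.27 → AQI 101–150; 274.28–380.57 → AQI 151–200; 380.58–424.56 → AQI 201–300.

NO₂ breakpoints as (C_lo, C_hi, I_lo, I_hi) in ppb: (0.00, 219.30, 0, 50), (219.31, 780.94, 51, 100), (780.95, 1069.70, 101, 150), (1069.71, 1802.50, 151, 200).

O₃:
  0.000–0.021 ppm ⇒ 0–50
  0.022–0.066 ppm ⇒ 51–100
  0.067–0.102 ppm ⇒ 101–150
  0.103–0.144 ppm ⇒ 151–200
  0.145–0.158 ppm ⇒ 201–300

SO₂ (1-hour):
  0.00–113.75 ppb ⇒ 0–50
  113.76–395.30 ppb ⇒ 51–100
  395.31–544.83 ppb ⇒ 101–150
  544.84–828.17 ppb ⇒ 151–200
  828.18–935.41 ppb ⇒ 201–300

217

CO 8.089: bracket 0.000–10.755 → index 0–50; slope 50/10.755, offset 8.089.
AQI = 0 + 50/10.755·8.089 ≈ 37.61 ⇒ 38.
PM10: row 380.58–424.56 (AQI 201–300). (300−201)·(387.72−380.58)/(424.56−380.58) + 201 = 99·7.14/43.98 + 201 ≈ 217.07 → 217.
NO₂ 1216.87: bracket 1069.71–1802.50 → index 151–200; slope 49/732.79, offset 147.16.
AQI = 151 + 49/732.79·147.16 ≈ 160.84 ⇒ 161.
O₃ 0.141: bracket 0.103–0.144 → index 151–200; slope 49/0.041, offset 0.038.
AQI = 151 + 49/0.041·0.038 ≈ 196.41 ⇒ 196.
SO₂: 901.01 lies in 828.18–935.41, so I_lo=201, I_hi=300, C_lo=828.18, C_hi=935.41.
(300−201)/(935.41−828.18) × (901.01−828.18) + 201 = 99/107.23 × 72.83 + 201 ≈ 268.24 → 268.
Sub-indices: CO→38, PM10→217, NO₂→161, O₃→196, SO₂→268. Ranked high→low: 268, 217, 196, 161, 38. Second-highest sub-index = 217.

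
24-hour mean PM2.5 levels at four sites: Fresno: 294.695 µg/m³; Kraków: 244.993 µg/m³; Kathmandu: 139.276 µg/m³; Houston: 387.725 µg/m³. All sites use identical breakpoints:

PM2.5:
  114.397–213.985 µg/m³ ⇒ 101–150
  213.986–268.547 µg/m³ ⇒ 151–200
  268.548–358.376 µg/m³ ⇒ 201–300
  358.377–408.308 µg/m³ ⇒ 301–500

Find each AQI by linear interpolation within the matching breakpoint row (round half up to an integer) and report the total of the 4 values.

Fresno: row 268.548–358.376 (AQI 201–300). (300−201)·(294.695−268.548)/(358.376−268.548) + 201 = 99·26.147/89.828 + 201 ≈ 229.82 → 230.
Kraków 244.993: bracket 213.986–268.547 → index 151–200; slope 49/54.561, offset 31.007.
AQI = 151 + 49/54.561·31.007 ≈ 178.85 ⇒ 179.
Kathmandu: row 114.397–213.985 (AQI 101–150). (150−101)·(139.276−114.397)/(213.985−114.397) + 101 = 49·24.879/99.588 + 101 ≈ 113.24 → 113.
Houston: 387.725 ∈ [358.377, 408.308] ↔ index [301, 500].
301 + (387.725−358.377)·(500−301)/(408.308−358.377) = 301 + 29.348·199/49.931 ≈ 417.97, so AQI = 418.
AQIs: Fresno=230, Kraków=179, Kathmandu=113, Houston=418. Sum = 230 + 179 + 113 + 418 = 940.

940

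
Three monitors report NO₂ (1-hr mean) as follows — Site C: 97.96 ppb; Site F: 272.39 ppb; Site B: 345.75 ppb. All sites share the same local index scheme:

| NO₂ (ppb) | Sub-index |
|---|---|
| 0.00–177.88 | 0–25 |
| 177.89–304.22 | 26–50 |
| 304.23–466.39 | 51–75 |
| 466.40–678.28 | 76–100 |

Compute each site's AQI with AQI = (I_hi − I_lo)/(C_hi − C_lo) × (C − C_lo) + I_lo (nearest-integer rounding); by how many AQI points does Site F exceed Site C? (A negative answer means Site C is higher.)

30

Site C: row 0.00–177.88 (AQI 0–25). (25−0)·(97.96−0.00)/(177.88−0.00) + 0 = 25·97.96/177.88 + 0 ≈ 13.77 → 14.
Site F: row 177.89–304.22 (AQI 26–50). (50−26)·(272.39−177.89)/(304.22−177.89) + 26 = 24·94.50/126.33 + 26 ≈ 43.95 → 44.
Site B: row 304.23–466.39 (AQI 51–75). (75−51)·(345.75−304.23)/(466.39−304.23) + 51 = 24·41.52/162.16 + 51 ≈ 57.15 → 57.
AQIs: Site C=14, Site F=44, Site B=57. Site F (44) − Site C (14) = 30.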